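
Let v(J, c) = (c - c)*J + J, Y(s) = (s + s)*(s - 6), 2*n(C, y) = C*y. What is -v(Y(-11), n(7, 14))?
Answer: -374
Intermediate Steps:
n(C, y) = C*y/2 (n(C, y) = (C*y)/2 = C*y/2)
Y(s) = 2*s*(-6 + s) (Y(s) = (2*s)*(-6 + s) = 2*s*(-6 + s))
v(J, c) = J (v(J, c) = 0*J + J = 0 + J = J)
-v(Y(-11), n(7, 14)) = -2*(-11)*(-6 - 11) = -2*(-11)*(-17) = -1*374 = -374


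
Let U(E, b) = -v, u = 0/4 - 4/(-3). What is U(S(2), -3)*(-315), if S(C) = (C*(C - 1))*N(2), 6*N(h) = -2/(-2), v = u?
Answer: 420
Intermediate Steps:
u = 4/3 (u = 0*(¼) - 4*(-⅓) = 0 + 4/3 = 4/3 ≈ 1.3333)
v = 4/3 ≈ 1.3333
N(h) = ⅙ (N(h) = (-2/(-2))/6 = (-2*(-½))/6 = (⅙)*1 = ⅙)
S(C) = C*(-1 + C)/6 (S(C) = (C*(C - 1))*(⅙) = (C*(-1 + C))*(⅙) = C*(-1 + C)/6)
U(E, b) = -4/3 (U(E, b) = -1*4/3 = -4/3)
U(S(2), -3)*(-315) = -4/3*(-315) = 420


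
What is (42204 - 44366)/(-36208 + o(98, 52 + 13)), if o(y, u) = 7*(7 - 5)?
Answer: 1081/18097 ≈ 0.059734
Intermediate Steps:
o(y, u) = 14 (o(y, u) = 7*2 = 14)
(42204 - 44366)/(-36208 + o(98, 52 + 13)) = (42204 - 44366)/(-36208 + 14) = -2162/(-36194) = -2162*(-1/36194) = 1081/18097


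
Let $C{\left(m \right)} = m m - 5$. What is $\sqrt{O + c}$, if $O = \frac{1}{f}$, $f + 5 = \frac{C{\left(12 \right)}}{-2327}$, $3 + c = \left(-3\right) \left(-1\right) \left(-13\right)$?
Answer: $\frac{i \sqrt{6955690}}{406} \approx 6.496 i$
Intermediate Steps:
$C{\left(m \right)} = -5 + m^{2}$ ($C{\left(m \right)} = m^{2} - 5 = -5 + m^{2}$)
$c = -42$ ($c = -3 + \left(-3\right) \left(-1\right) \left(-13\right) = -3 + 3 \left(-13\right) = -3 - 39 = -42$)
$f = - \frac{11774}{2327}$ ($f = -5 + \frac{-5 + 12^{2}}{-2327} = -5 + \left(-5 + 144\right) \left(- \frac{1}{2327}\right) = -5 + 139 \left(- \frac{1}{2327}\right) = -5 - \frac{139}{2327} = - \frac{11774}{2327} \approx -5.0597$)
$O = - \frac{2327}{11774}$ ($O = \frac{1}{- \frac{11774}{2327}} = - \frac{2327}{11774} \approx -0.19764$)
$\sqrt{O + c} = \sqrt{- \frac{2327}{11774} - 42} = \sqrt{- \frac{496835}{11774}} = \frac{i \sqrt{6955690}}{406}$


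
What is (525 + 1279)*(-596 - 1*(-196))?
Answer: -721600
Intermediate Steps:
(525 + 1279)*(-596 - 1*(-196)) = 1804*(-596 + 196) = 1804*(-400) = -721600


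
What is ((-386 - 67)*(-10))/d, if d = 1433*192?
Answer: 755/45856 ≈ 0.016465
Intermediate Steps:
d = 275136
((-386 - 67)*(-10))/d = ((-386 - 67)*(-10))/275136 = -453*(-10)*(1/275136) = 4530*(1/275136) = 755/45856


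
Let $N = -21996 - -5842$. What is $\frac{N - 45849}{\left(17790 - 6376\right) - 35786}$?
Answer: $\frac{62003}{24372} \approx 2.544$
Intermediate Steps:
$N = -16154$ ($N = -21996 + 5842 = -16154$)
$\frac{N - 45849}{\left(17790 - 6376\right) - 35786} = \frac{-16154 - 45849}{\left(17790 - 6376\right) - 35786} = - \frac{62003}{11414 - 35786} = - \frac{62003}{-24372} = \left(-62003\right) \left(- \frac{1}{24372}\right) = \frac{62003}{24372}$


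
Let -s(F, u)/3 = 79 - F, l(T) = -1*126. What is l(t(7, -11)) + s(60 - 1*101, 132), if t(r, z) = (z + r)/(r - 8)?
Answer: -486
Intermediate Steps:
t(r, z) = (r + z)/(-8 + r)
l(T) = -126
s(F, u) = -237 + 3*F (s(F, u) = -3*(79 - F) = -237 + 3*F)
l(t(7, -11)) + s(60 - 1*101, 132) = -126 + (-237 + 3*(60 - 1*101)) = -126 + (-237 + 3*(60 - 101)) = -126 + (-237 + 3*(-41)) = -126 + (-237 - 123) = -126 - 360 = -486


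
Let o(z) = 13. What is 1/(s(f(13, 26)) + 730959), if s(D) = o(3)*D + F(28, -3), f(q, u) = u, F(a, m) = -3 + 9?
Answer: 1/731303 ≈ 1.3674e-6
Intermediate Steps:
F(a, m) = 6
s(D) = 6 + 13*D (s(D) = 13*D + 6 = 6 + 13*D)
1/(s(f(13, 26)) + 730959) = 1/((6 + 13*26) + 730959) = 1/((6 + 338) + 730959) = 1/(344 + 730959) = 1/731303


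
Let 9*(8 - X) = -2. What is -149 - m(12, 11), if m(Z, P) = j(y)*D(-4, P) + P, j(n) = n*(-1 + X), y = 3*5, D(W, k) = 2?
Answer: -1130/3 ≈ -376.67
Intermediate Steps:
y = 15
X = 74/9 (X = 8 - ⅑*(-2) = 8 + 2/9 = 74/9 ≈ 8.2222)
j(n) = 65*n/9 (j(n) = n*(-1 + 74/9) = n*(65/9) = 65*n/9)
m(Z, P) = 650/3 + P (m(Z, P) = ((65/9)*15)*2 + P = (325/3)*2 + P = 650/3 + P)
-149 - m(12, 11) = -149 - (650/3 + 11) = -149 - 1*683/3 = -149 - 683/3 = -1130/3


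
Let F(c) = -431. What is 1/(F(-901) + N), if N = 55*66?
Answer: 1/3199 ≈ 0.00031260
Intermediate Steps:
N = 3630
1/(F(-901) + N) = 1/(-431 + 3630) = 1/3199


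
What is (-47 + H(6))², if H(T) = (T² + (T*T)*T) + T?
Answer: 44521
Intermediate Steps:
H(T) = T + T² + T³ (H(T) = (T² + T²*T) + T = (T² + T³) + T = T + T² + T³)
(-47 + H(6))² = (-47 + 6*(1 + 6 + 6²))² = (-47 + 6*(1 + 6 + 36))² = (-47 + 6*43)² = (-47 + 258)² = 211² = 44521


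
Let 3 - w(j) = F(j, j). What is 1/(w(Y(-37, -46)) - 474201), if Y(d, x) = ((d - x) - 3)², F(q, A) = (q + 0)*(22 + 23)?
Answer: -1/475818 ≈ -2.1016e-6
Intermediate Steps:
F(q, A) = 45*q (F(q, A) = q*45 = 45*q)
Y(d, x) = (-3 + d - x)²
w(j) = 3 - 45*j
1/(w(Y(-37, -46)) - 474201) = 1/((3 - 45*(3 - 46 - 1*(-37))²) - 474201) = 1/((3 - 45*(3 - 46 + 37)²) - 474201) = 1/((3 - 45*(-6)²) - 474201) = 1/((3 - 45*36) - 474201) = 1/((3 - 1620) - 474201) = 1/(-1617 - 474201) = 1/(-475818) = -1/475818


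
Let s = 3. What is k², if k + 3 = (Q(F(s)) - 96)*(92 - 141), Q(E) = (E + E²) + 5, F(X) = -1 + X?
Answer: 17322244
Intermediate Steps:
Q(E) = 5 + E + E²
k = 4162 (k = -3 + ((5 + (-1 + 3) + (-1 + 3)²) - 96)*(92 - 141) = -3 + ((5 + 2 + 2²) - 96)*(-49) = -3 + ((5 + 2 + 4) - 96)*(-49) = -3 + (11 - 96)*(-49) = -3 - 85*(-49) = -3 + 4165 = 4162)
k² = 4162² = 17322244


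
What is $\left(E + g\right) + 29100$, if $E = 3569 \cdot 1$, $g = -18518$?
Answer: $14151$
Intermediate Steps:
$E = 3569$
$\left(E + g\right) + 29100 = \left(3569 - 18518\right) + 29100 = -14949 + 29100 = 14151$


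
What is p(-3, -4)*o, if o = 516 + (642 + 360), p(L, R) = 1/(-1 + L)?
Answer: -759/2 ≈ -379.50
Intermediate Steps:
o = 1518 (o = 516 + 1002 = 1518)
p(-3, -4)*o = 1518/(-1 - 3) = 1518/(-4) = -1/4*1518 = -759/2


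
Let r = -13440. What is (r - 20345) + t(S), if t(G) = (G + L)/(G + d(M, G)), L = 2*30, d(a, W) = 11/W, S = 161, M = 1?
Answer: -876077039/25932 ≈ -33784.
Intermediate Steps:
L = 60
t(G) = (60 + G)/(G + 11/G) (t(G) = (G + 60)/(G + 11/G) = (60 + G)/(G + 11/G))
(r - 20345) + t(S) = (-13440 - 20345) + 161*(60 + 161)/(11 + 161**2) = -33785 + 161*221/(11 + 25921) = -33785 + 161*221/25932 = -33785 + 161*(1/25932)*221 = -33785 + 35581/25932 = -876077039/25932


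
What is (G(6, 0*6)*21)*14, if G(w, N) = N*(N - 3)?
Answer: 0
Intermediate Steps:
G(w, N) = N*(-3 + N)
(G(6, 0*6)*21)*14 = (((0*6)*(-3 + 0*6))*21)*14 = ((0*(-3 + 0))*21)*14 = ((0*(-3))*21)*14 = (0*21)*14 = 0*14 = 0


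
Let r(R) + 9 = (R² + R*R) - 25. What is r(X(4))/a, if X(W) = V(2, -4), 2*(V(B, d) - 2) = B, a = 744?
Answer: -2/93 ≈ -0.021505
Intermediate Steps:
V(B, d) = 2 + B/2
X(W) = 3 (X(W) = 2 + (½)*2 = 2 + 1 = 3)
r(R) = -34 + 2*R² (r(R) = -9 + ((R² + R*R) - 25) = -9 + ((R² + R²) - 25) = -9 + (2*R² - 25) = -9 + (-25 + 2*R²) = -34 + 2*R²)
r(X(4))/a = (-34 + 2*3²)/744 = (-34 + 2*9)*(1/744) = (-34 + 18)*(1/744) = -16*1/744 = -2/93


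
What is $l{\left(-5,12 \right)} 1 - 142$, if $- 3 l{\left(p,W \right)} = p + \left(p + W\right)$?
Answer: $- \frac{428}{3} \approx -142.67$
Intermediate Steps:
$l{\left(p,W \right)} = - \frac{2 p}{3} - \frac{W}{3}$ ($l{\left(p,W \right)} = - \frac{p + \left(p + W\right)}{3} = - \frac{p + \left(W + p\right)}{3} = - \frac{W + 2 p}{3} = - \frac{2 p}{3} - \frac{W}{3}$)
$l{\left(-5,12 \right)} 1 - 142 = \left(\left(- \frac{2}{3}\right) \left(-5\right) - 4\right) 1 - 142 = \left(\frac{10}{3} - 4\right) 1 - 142 = \left(- \frac{2}{3}\right) 1 - 142 = - \frac{2}{3} - 142 = - \frac{428}{3}$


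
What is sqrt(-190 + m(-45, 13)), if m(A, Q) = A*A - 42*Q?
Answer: sqrt(1289) ≈ 35.903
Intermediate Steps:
m(A, Q) = A**2 - 42*Q
sqrt(-190 + m(-45, 13)) = sqrt(-190 + ((-45)**2 - 42*13)) = sqrt(-190 + (2025 - 546)) = sqrt(-190 + 1479) = sqrt(1289)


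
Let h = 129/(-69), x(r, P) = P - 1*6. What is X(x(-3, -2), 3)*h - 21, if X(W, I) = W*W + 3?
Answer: -3364/23 ≈ -146.26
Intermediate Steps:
x(r, P) = -6 + P (x(r, P) = P - 6 = -6 + P)
h = -43/23 (h = 129*(-1/69) = -43/23 ≈ -1.8696)
X(W, I) = 3 + W² (X(W, I) = W² + 3 = 3 + W²)
X(x(-3, -2), 3)*h - 21 = (3 + (-6 - 2)²)*(-43/23) - 21 = (3 + (-8)²)*(-43/23) - 21 = (3 + 64)*(-43/23) - 21 = 67*(-43/23) - 21 = -2881/23 - 21 = -3364/23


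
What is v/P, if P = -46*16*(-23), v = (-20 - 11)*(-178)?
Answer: 2759/8464 ≈ 0.32597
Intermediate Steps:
v = 5518 (v = -31*(-178) = 5518)
P = 16928 (P = -736*(-23) = 16928)
v/P = 5518/16928 = 5518*(1/16928) = 2759/8464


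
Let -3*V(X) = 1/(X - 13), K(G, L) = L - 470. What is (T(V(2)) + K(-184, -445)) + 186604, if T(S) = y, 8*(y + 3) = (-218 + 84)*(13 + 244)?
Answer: 725525/4 ≈ 1.8138e+5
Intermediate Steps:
K(G, L) = -470 + L
V(X) = -1/(3*(-13 + X)) (V(X) = -1/(3*(X - 13)) = -1/(3*(-13 + X)))
y = -17231/4 (y = -3 + ((-218 + 84)*(13 + 244))/8 = -3 + (-134*257)/8 = -3 + (1/8)*(-34438) = -3 - 17219/4 = -17231/4 ≈ -4307.8)
T(S) = -17231/4
(T(V(2)) + K(-184, -445)) + 186604 = (-17231/4 + (-470 - 445)) + 186604 = (-17231/4 - 915) + 186604 = -20891/4 + 186604 = 725525/4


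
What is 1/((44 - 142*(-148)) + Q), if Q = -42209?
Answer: -1/21149 ≈ -4.7284e-5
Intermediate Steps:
1/((44 - 142*(-148)) + Q) = 1/((44 - 142*(-148)) - 42209) = 1/((44 + 21016) - 42209) = 1/(21060 - 42209) = 1/(-21149) = -1/21149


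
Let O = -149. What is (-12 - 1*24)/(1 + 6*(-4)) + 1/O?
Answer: 5341/3427 ≈ 1.5585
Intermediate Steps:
(-12 - 1*24)/(1 + 6*(-4)) + 1/O = (-12 - 1*24)/(1 + 6*(-4)) + 1/(-149) = (-12 - 24)/(1 - 24) - 1/149 = -36/(-23) - 1/149 = -36*(-1/23) - 1/149 = 36/23 - 1/149 = 5341/3427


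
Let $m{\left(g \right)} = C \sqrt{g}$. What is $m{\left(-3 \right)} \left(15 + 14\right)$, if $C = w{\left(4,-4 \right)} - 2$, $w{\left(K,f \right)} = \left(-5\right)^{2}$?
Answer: $667 i \sqrt{3} \approx 1155.3 i$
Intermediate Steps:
$w{\left(K,f \right)} = 25$
$C = 23$ ($C = 25 - 2 = 23$)
$m{\left(g \right)} = 23 \sqrt{g}$
$m{\left(-3 \right)} \left(15 + 14\right) = 23 \sqrt{-3} \left(15 + 14\right) = 23 i \sqrt{3} \cdot 29 = 667 i \sqrt{3}$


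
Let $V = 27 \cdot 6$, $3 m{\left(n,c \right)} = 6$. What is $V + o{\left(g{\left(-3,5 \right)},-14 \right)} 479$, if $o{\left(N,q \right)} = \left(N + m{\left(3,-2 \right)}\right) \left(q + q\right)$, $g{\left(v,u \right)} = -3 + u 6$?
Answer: $-388786$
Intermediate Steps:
$m{\left(n,c \right)} = 2$ ($m{\left(n,c \right)} = \frac{1}{3} \cdot 6 = 2$)
$g{\left(v,u \right)} = -3 + 6 u$
$o{\left(N,q \right)} = 2 q \left(2 + N\right)$ ($o{\left(N,q \right)} = \left(N + 2\right) \left(q + q\right) = \left(2 + N\right) 2 q = 2 q \left(2 + N\right)$)
$V = 162$
$V + o{\left(g{\left(-3,5 \right)},-14 \right)} 479 = 162 + 2 \left(-14\right) \left(2 + \left(-3 + 6 \cdot 5\right)\right) 479 = 162 + 2 \left(-14\right) \left(2 + \left(-3 + 30\right)\right) 479 = 162 + 2 \left(-14\right) \left(2 + 27\right) 479 = 162 + 2 \left(-14\right) 29 \cdot 479 = 162 - 388948 = -388786$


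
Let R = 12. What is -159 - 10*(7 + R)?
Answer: -349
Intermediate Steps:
-159 - 10*(7 + R) = -159 - 10*(7 + 12) = -159 - 10*19 = -159 - 190 = -349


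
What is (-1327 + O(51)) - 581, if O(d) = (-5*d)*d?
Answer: -14913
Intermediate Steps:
O(d) = -5*d²
(-1327 + O(51)) - 581 = (-1327 - 5*51²) - 581 = (-1327 - 5*2601) - 581 = (-1327 - 13005) - 581 = -14332 - 581 = -14913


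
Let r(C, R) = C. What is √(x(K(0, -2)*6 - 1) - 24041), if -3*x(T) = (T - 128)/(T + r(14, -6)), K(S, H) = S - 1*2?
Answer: 3*I*√2666 ≈ 154.9*I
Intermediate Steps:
K(S, H) = -2 + S (K(S, H) = S - 2 = -2 + S)
x(T) = -(-128 + T)/(3*(14 + T)) (x(T) = -(T - 128)/(3*(T + 14)) = -(-128 + T)/(3*(14 + T)))
√(x(K(0, -2)*6 - 1) - 24041) = √((128 - ((-2 + 0)*6 - 1))/(3*(14 + ((-2 + 0)*6 - 1))) - 24041) = √((128 - (-2*6 - 1))/(3*(14 + (-2*6 - 1))) - 24041) = √((128 - (-12 - 1))/(3*(14 + (-12 - 1))) - 24041) = √((128 - 1*(-13))/(3*(14 - 13)) - 24041) = √((⅓)*(128 + 13)/1 - 24041) = √((⅓)*1*141 - 24041) = √(47 - 24041) = √(-23994) = 3*I*√2666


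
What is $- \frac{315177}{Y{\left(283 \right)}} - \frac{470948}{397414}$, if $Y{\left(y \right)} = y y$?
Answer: $- \frac{81486753325}{15914244923} \approx -5.1204$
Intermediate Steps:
$Y{\left(y \right)} = y^{2}$
$- \frac{315177}{Y{\left(283 \right)}} - \frac{470948}{397414} = - \frac{315177}{283^{2}} - \frac{470948}{397414} = - \frac{315177}{80089} - \frac{235474}{198707} = - \frac{81486753325}{15914244923}$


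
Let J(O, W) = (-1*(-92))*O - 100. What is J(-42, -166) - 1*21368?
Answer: -25332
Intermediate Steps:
J(O, W) = -100 + 92*O (J(O, W) = 92*O - 100 = -100 + 92*O)
J(-42, -166) - 1*21368 = (-100 + 92*(-42)) - 1*21368 = (-100 - 3864) - 21368 = -3964 - 21368 = -25332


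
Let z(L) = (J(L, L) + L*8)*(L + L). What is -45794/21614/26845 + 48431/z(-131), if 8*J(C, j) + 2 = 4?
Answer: 4012634728699/22754090246745 ≈ 0.17635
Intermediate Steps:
J(C, j) = ¼ (J(C, j) = -¼ + (⅛)*4 = -¼ + ½ = ¼)
z(L) = 2*L*(¼ + 8*L) (z(L) = (¼ + L*8)*(L + L) = (¼ + 8*L)*(2*L) = 2*L*(¼ + 8*L))
-45794/21614/26845 + 48431/z(-131) = -45794/21614/26845 + 48431/(((½)*(-131)*(1 + 32*(-131)))) = -45794*1/21614*(1/26845) + 48431/(((½)*(-131)*(1 - 4192))) = -22897/10807*1/26845 + 48431/(((½)*(-131)*(-4191))) = -3271/41444845 + 48431/(549021/2) = -3271/41444845 + 48431*(2/549021) = -3271/41444845 + 96862/549021 = 4012634728699/22754090246745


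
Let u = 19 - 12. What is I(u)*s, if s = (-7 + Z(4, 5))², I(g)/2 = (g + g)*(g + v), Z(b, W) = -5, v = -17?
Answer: -40320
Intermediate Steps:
u = 7
I(g) = 4*g*(-17 + g) (I(g) = 2*((g + g)*(g - 17)) = 2*((2*g)*(-17 + g)) = 2*(2*g*(-17 + g)) = 4*g*(-17 + g))
s = 144 (s = (-7 - 5)² = (-12)² = 144)
I(u)*s = (4*7*(-17 + 7))*144 = (4*7*(-10))*144 = -280*144 = -40320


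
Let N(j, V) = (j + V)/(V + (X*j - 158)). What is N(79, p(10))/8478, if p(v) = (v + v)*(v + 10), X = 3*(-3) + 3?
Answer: -479/1966896 ≈ -0.00024353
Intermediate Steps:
X = -6 (X = -9 + 3 = -6)
p(v) = 2*v*(10 + v) (p(v) = (2*v)*(10 + v) = 2*v*(10 + v))
N(j, V) = (V + j)/(-158 + V - 6*j) (N(j, V) = (j + V)/(V + (-6*j - 158)) = (V + j)/(V + (-158 - 6*j)) = (V + j)/(-158 + V - 6*j))
N(79, p(10))/8478 = ((-2*10*(10 + 10) - 1*79)/(158 - 2*10*(10 + 10) + 6*79))/8478 = ((-2*10*20 - 79)/(158 - 2*10*20 + 474))*(1/8478) = ((-1*400 - 79)/(158 - 1*400 + 474))*(1/8478) = ((-400 - 79)/(158 - 400 + 474))*(1/8478) = (-479/232)*(1/8478) = ((1/232)*(-479))*(1/8478) = -479/232*1/8478 = -479/1966896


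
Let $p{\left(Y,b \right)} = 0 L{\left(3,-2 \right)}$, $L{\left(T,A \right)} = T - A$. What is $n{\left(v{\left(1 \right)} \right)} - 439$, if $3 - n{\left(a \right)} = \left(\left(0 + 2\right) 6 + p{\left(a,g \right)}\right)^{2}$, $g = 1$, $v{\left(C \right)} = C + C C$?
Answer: $-580$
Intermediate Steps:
$v{\left(C \right)} = C + C^{2}$
$p{\left(Y,b \right)} = 0$ ($p{\left(Y,b \right)} = 0 \left(3 - -2\right) = 0 \left(3 + 2\right) = 0 \cdot 5 = 0$)
$n{\left(a \right)} = -141$ ($n{\left(a \right)} = 3 - \left(\left(0 + 2\right) 6 + 0\right)^{2} = 3 - \left(2 \cdot 6 + 0\right)^{2} = 3 - \left(12 + 0\right)^{2} = 3 - 12^{2} = 3 - 144 = -141$)
$n{\left(v{\left(1 \right)} \right)} - 439 = -141 - 439 = -580$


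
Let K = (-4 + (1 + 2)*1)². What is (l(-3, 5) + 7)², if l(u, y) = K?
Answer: 64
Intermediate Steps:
K = 1 (K = (-4 + 3*1)² = (-4 + 3)² = (-1)² = 1)
l(u, y) = 1
(l(-3, 5) + 7)² = (1 + 7)² = 8² = 64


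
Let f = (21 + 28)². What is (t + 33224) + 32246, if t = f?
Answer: 67871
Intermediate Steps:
f = 2401 (f = 49² = 2401)
t = 2401
(t + 33224) + 32246 = (2401 + 33224) + 32246 = 35625 + 32246 = 67871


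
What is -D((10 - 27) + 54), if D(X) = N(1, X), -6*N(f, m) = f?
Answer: ⅙ ≈ 0.16667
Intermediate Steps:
N(f, m) = -f/6
D(X) = -⅙ (D(X) = -⅙*1 = -⅙)
-D((10 - 27) + 54) = -1*(-⅙) = ⅙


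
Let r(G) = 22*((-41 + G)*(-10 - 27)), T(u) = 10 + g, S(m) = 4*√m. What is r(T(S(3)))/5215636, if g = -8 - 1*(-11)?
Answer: 5698/1303909 ≈ 0.0043699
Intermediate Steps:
g = 3 (g = -8 + 11 = 3)
T(u) = 13 (T(u) = 10 + 3 = 13)
r(G) = 33374 - 814*G (r(G) = 22*((-41 + G)*(-37)) = 22*(1517 - 37*G) = 33374 - 814*G)
r(T(S(3)))/5215636 = (33374 - 814*13)/5215636 = (33374 - 10582)*(1/5215636) = 22792*(1/5215636) = 5698/1303909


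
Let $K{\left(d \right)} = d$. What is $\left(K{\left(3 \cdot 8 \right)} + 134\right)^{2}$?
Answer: $24964$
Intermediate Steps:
$\left(K{\left(3 \cdot 8 \right)} + 134\right)^{2} = \left(3 \cdot 8 + 134\right)^{2} = \left(24 + 134\right)^{2} = 158^{2} = 24964$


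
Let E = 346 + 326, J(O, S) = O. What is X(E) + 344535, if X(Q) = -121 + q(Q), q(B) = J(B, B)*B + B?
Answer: 796670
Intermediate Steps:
q(B) = B + B² (q(B) = B*B + B = B² + B = B + B²)
E = 672
X(Q) = -121 + Q*(1 + Q)
X(E) + 344535 = (-121 + 672*(1 + 672)) + 344535 = (-121 + 672*673) + 344535 = (-121 + 452256) + 344535 = 452135 + 344535 = 796670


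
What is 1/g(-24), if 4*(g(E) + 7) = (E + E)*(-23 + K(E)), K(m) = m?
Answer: 1/557 ≈ 0.0017953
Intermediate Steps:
g(E) = -7 + E*(-23 + E)/2 (g(E) = -7 + ((E + E)*(-23 + E))/4 = -7 + ((2*E)*(-23 + E))/4 = -7 + (2*E*(-23 + E))/4 = -7 + E*(-23 + E)/2)
1/g(-24) = 1/(-7 + (1/2)*(-24)**2 - 23/2*(-24)) = 1/(-7 + (1/2)*576 + 276) = 1/(-7 + 288 + 276) = 1/557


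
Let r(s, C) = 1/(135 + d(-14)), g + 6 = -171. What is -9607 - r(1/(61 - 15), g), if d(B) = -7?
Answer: -1229697/128 ≈ -9607.0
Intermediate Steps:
g = -177 (g = -6 - 171 = -177)
r(s, C) = 1/128 (r(s, C) = 1/(135 - 7) = 1/128)
-9607 - r(1/(61 - 15), g) = -9607 - 1*1/128 = -9607 - 1/128 = -1229697/128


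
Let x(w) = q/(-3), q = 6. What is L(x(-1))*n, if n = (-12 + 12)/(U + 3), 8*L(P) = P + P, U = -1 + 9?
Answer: 0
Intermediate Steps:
x(w) = -2 (x(w) = 6/(-3) = 6*(-1/3) = -2)
U = 8
L(P) = P/4 (L(P) = (P + P)/8 = (2*P)/8 = P/4)
n = 0 (n = (-12 + 12)/(8 + 3) = 0/11 = 0*(1/11) = 0)
L(x(-1))*n = ((1/4)*(-2))*0 = -1/2*0 = 0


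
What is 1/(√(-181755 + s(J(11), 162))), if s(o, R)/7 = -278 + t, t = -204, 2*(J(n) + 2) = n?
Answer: -I*√185129/185129 ≈ -0.0023241*I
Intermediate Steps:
J(n) = -2 + n/2
s(o, R) = -3374 (s(o, R) = 7*(-278 - 204) = 7*(-482) = -3374)
1/(√(-181755 + s(J(11), 162))) = 1/(√(-181755 - 3374)) = 1/(√(-185129)) = 1/(I*√185129) = -I*√185129/185129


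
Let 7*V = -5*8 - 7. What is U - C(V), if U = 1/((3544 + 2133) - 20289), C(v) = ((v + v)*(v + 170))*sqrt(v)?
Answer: -1/14612 + 107442*I*sqrt(329)/343 ≈ -6.8437e-5 + 5681.7*I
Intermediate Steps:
V = -47/7 (V = (-5*8 - 7)/7 = (-40 - 7)/7 = (1/7)*(-47) = -47/7 ≈ -6.7143)
C(v) = 2*v**(3/2)*(170 + v) (C(v) = ((2*v)*(170 + v))*sqrt(v) = (2*v*(170 + v))*sqrt(v) = 2*v**(3/2)*(170 + v))
U = -1/14612 (U = 1/(5677 - 20289) = 1/(-14612) = -1/14612 ≈ -6.8437e-5)
U - C(V) = -1/14612 - 2*(-47/7)**(3/2)*(170 - 47/7) = -1/14612 - 2*(-47*I*sqrt(329)/49)*1143/7 = -1/14612 - (-107442)*I*sqrt(329)/343 = -1/14612 + 107442*I*sqrt(329)/343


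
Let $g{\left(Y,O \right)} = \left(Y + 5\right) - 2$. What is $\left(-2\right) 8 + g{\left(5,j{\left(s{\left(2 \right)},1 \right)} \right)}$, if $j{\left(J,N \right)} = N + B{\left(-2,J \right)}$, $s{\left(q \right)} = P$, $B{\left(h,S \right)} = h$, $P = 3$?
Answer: $-8$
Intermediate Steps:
$s{\left(q \right)} = 3$
$j{\left(J,N \right)} = -2 + N$ ($j{\left(J,N \right)} = N - 2 = -2 + N$)
$g{\left(Y,O \right)} = 3 + Y$ ($g{\left(Y,O \right)} = \left(5 + Y\right) - 2 = 3 + Y$)
$\left(-2\right) 8 + g{\left(5,j{\left(s{\left(2 \right)},1 \right)} \right)} = \left(-2\right) 8 + \left(3 + 5\right) = -16 + 8 = -8$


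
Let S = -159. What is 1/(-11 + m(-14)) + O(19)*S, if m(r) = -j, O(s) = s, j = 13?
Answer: -72505/24 ≈ -3021.0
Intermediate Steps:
m(r) = -13 (m(r) = -1*13 = -13)
1/(-11 + m(-14)) + O(19)*S = 1/(-11 - 13) + 19*(-159) = 1/(-24) - 3021 = -1/24 - 3021 = -72505/24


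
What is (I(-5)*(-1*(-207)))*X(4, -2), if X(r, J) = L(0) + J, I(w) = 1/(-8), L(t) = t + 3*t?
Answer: 207/4 ≈ 51.750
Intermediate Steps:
L(t) = 4*t
I(w) = -1/8
X(r, J) = J (X(r, J) = 4*0 + J = 0 + J = J)
(I(-5)*(-1*(-207)))*X(4, -2) = -(-1)*(-207)/8*(-2) = -1/8*207*(-2) = -207/8*(-2) = 207/4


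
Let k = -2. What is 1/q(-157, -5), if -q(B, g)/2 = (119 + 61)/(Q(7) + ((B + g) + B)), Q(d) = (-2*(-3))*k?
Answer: 331/360 ≈ 0.91944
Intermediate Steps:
Q(d) = -12 (Q(d) = -2*(-3)*(-2) = 6*(-2) = -12)
q(B, g) = -360/(-12 + g + 2*B) (q(B, g) = -2*(119 + 61)/(-12 + ((B + g) + B)) = -360/(-12 + (g + 2*B)) = -360/(-12 + g + 2*B))
1/q(-157, -5) = 1/(-360/(-12 - 5 + 2*(-157))) = 1/(-360/(-12 - 5 - 314)) = 1/(-360/(-331)) = 1/(-360*(-1/331)) = 1/(360/331) = 331/360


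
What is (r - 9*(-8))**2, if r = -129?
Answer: 3249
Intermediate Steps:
(r - 9*(-8))**2 = (-129 - 9*(-8))**2 = (-129 + 72)**2 = (-57)**2 = 3249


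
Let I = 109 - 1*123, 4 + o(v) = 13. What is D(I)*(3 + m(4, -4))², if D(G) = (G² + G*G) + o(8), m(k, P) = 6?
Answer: 32481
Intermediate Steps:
o(v) = 9 (o(v) = -4 + 13 = 9)
I = -14 (I = 109 - 123 = -14)
D(G) = 9 + 2*G² (D(G) = (G² + G*G) + 9 = (G² + G²) + 9 = 2*G² + 9 = 9 + 2*G²)
D(I)*(3 + m(4, -4))² = (9 + 2*(-14)²)*(3 + 6)² = (9 + 2*196)*9² = (9 + 392)*81 = 401*81 = 32481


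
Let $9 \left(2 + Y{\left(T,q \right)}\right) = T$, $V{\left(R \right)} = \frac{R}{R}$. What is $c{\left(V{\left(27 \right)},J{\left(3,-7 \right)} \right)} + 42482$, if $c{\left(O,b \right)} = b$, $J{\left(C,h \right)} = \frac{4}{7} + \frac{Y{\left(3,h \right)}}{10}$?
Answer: $\frac{1784261}{42} \approx 42482.0$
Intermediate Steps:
$V{\left(R \right)} = 1$
$Y{\left(T,q \right)} = -2 + \frac{T}{9}$
$J{\left(C,h \right)} = \frac{17}{42}$ ($J{\left(C,h \right)} = \frac{4}{7} + \frac{-2 + \frac{1}{9} \cdot 3}{10} = 4 \cdot \frac{1}{7} + \left(-2 + \frac{1}{3}\right) \frac{1}{10} = \frac{4}{7} - \frac{1}{6} = \frac{17}{42}$)
$c{\left(V{\left(27 \right)},J{\left(3,-7 \right)} \right)} + 42482 = \frac{17}{42} + 42482 = \frac{1784261}{42}$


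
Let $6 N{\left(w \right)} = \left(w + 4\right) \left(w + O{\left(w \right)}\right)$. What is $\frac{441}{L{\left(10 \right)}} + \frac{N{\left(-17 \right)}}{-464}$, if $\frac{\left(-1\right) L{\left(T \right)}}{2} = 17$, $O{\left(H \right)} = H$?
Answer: $- \frac{310693}{23664} \approx -13.129$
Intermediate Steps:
$N{\left(w \right)} = \frac{w \left(4 + w\right)}{3}$ ($N{\left(w \right)} = \frac{\left(w + 4\right) \left(w + w\right)}{6} = \frac{\left(4 + w\right) 2 w}{6} = \frac{2 w \left(4 + w\right)}{6} = \frac{w \left(4 + w\right)}{3}$)
$L{\left(T \right)} = -34$ ($L{\left(T \right)} = \left(-2\right) 17 = -34$)
$\frac{441}{L{\left(10 \right)}} + \frac{N{\left(-17 \right)}}{-464} = \frac{441}{-34} + \frac{\frac{1}{3} \left(-17\right) \left(4 - 17\right)}{-464} = 441 \left(- \frac{1}{34}\right) + \frac{1}{3} \left(-17\right) \left(-13\right) \left(- \frac{1}{464}\right) = - \frac{441}{34} + \frac{221}{3} \left(- \frac{1}{464}\right) = - \frac{441}{34} - \frac{221}{1392} = - \frac{310693}{23664}$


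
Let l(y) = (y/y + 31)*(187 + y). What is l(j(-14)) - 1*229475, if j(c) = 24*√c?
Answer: -223491 + 768*I*√14 ≈ -2.2349e+5 + 2873.6*I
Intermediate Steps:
l(y) = 5984 + 32*y (l(y) = (1 + 31)*(187 + y) = 32*(187 + y) = 5984 + 32*y)
l(j(-14)) - 1*229475 = (5984 + 32*(24*√(-14))) - 1*229475 = (5984 + 32*(24*(I*√14))) - 229475 = (5984 + 32*(24*I*√14)) - 229475 = (5984 + 768*I*√14) - 229475 = -223491 + 768*I*√14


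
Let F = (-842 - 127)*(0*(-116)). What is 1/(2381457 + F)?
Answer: 1/2381457 ≈ 4.1991e-7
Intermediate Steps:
F = 0 (F = -969*0 = 0)
1/(2381457 + F) = 1/(2381457 + 0) = 1/2381457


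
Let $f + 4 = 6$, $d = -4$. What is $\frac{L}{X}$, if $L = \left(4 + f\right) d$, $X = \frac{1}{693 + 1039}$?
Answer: $-41568$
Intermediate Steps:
$X = \frac{1}{1732} \approx 0.00057737$
$f = 2$ ($f = -4 + 6 = 2$)
$L = -24$ ($L = \left(4 + 2\right) \left(-4\right) = 6 \left(-4\right) = -24$)
$\frac{L}{X} = - 24 \frac{1}{\frac{1}{1732}} = \left(-24\right) 1732 = -41568$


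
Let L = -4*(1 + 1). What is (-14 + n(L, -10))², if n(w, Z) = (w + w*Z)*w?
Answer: 348100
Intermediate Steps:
L = -8 (L = -4*2 = -8)
n(w, Z) = w*(w + Z*w) (n(w, Z) = (w + Z*w)*w = w*(w + Z*w))
(-14 + n(L, -10))² = (-14 + (-8)²*(1 - 10))² = (-14 + 64*(-9))² = (-14 - 576)² = (-590)² = 348100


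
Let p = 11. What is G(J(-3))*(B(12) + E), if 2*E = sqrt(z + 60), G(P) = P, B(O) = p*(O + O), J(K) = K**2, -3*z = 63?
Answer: 2376 + 9*sqrt(39)/2 ≈ 2404.1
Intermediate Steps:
z = -21 (z = -1/3*63 = -21)
B(O) = 22*O (B(O) = 11*(O + O) = 11*(2*O) = 22*O)
E = sqrt(39)/2 (E = sqrt(-21 + 60)/2 = sqrt(39)/2 ≈ 3.1225)
G(J(-3))*(B(12) + E) = (-3)**2*(22*12 + sqrt(39)/2) = 9*(264 + sqrt(39)/2) = 2376 + 9*sqrt(39)/2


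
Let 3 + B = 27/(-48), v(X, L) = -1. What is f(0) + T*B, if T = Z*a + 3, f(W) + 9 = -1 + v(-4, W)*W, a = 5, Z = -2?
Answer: 239/16 ≈ 14.938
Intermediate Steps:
f(W) = -10 - W (f(W) = -9 + (-1 - W) = -10 - W)
T = -7 (T = -2*5 + 3 = -10 + 3 = -7)
B = -57/16 (B = -3 + 27/(-48) = -3 + 27*(-1/48) = -3 - 9/16 = -57/16 ≈ -3.5625)
f(0) + T*B = (-10 - 1*0) - 7*(-57/16) = (-10 + 0) + 399/16 = -10 + 399/16 = 239/16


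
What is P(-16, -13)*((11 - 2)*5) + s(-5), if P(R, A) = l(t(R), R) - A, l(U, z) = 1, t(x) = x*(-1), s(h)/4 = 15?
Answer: 690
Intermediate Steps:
s(h) = 60 (s(h) = 4*15 = 60)
t(x) = -x
P(R, A) = 1 - A
P(-16, -13)*((11 - 2)*5) + s(-5) = (1 - 1*(-13))*((11 - 2)*5) + 60 = (1 + 13)*(9*5) + 60 = 14*45 + 60 = 630 + 60 = 690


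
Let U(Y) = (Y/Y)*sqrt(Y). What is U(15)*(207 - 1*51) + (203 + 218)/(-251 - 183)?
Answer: -421/434 + 156*sqrt(15) ≈ 603.21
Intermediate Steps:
U(Y) = sqrt(Y) (U(Y) = 1*sqrt(Y) = sqrt(Y))
U(15)*(207 - 1*51) + (203 + 218)/(-251 - 183) = sqrt(15)*(207 - 1*51) + (203 + 218)/(-251 - 183) = sqrt(15)*(207 - 51) + 421/(-434) = sqrt(15)*156 + 421*(-1/434) = 156*sqrt(15) - 421/434 = -421/434 + 156*sqrt(15)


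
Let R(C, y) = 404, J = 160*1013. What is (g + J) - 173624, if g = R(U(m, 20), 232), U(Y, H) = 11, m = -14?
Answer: -11140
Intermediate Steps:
J = 162080
g = 404
(g + J) - 173624 = (404 + 162080) - 173624 = 162484 - 173624 = -11140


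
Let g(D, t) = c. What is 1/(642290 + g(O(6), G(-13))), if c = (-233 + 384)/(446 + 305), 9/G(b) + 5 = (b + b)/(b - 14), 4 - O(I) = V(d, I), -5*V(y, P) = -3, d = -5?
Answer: 751/482359941 ≈ 1.5569e-6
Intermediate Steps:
V(y, P) = ⅗ (V(y, P) = -⅕*(-3) = ⅗)
O(I) = 17/5 (O(I) = 4 - 1*⅗ = 4 - ⅗ = 17/5)
G(b) = 9/(-5 + 2*b/(-14 + b)) (G(b) = 9/(-5 + (b + b)/(b - 14)) = 9/(-5 + (2*b)/(-14 + b)) = 9/(-5 + 2*b/(-14 + b)))
c = 151/751 ≈ 0.20107
g(D, t) = 151/751
1/(642290 + g(O(6), G(-13))) = 1/(642290 + 151/751) = 1/(482359941/751) = 751/482359941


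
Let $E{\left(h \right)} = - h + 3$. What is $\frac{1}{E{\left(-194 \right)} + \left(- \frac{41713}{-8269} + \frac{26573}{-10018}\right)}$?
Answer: $\frac{82838842}{16517400571} \approx 0.0050152$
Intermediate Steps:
$E{\left(h \right)} = 3 - h$
$\frac{1}{E{\left(-194 \right)} + \left(- \frac{41713}{-8269} + \frac{26573}{-10018}\right)} = \frac{1}{\left(3 - -194\right) + \left(- \frac{41713}{-8269} + \frac{26573}{-10018}\right)} = \frac{1}{\left(3 + 194\right) + \left(\left(-41713\right) \left(- \frac{1}{8269}\right) + 26573 \left(- \frac{1}{10018}\right)\right)} = \frac{1}{197 + \left(\frac{41713}{8269} - \frac{26573}{10018}\right)} = \frac{1}{197 + \frac{198148697}{82838842}} = \frac{1}{\frac{16517400571}{82838842}} = \frac{82838842}{16517400571}$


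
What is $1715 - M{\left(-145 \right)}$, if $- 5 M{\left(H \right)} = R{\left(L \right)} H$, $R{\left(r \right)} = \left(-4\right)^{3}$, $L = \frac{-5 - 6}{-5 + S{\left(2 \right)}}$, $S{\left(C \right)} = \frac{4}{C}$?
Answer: $3571$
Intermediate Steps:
$L = \frac{11}{3}$ ($L = \frac{-5 - 6}{-5 + \frac{4}{2}} = - \frac{11}{-5 + 4 \cdot \frac{1}{2}} = - \frac{11}{-5 + 2} = - \frac{11}{-3} = \left(-11\right) \left(- \frac{1}{3}\right) = \frac{11}{3} \approx 3.6667$)
$R{\left(r \right)} = -64$
$M{\left(H \right)} = \frac{64 H}{5}$ ($M{\left(H \right)} = - \frac{\left(-64\right) H}{5} = \frac{64 H}{5}$)
$1715 - M{\left(-145 \right)} = 1715 - \frac{64}{5} \left(-145\right) = 1715 - -1856 = 1715 + 1856 = 3571$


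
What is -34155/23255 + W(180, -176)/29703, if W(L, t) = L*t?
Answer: -116748291/46049551 ≈ -2.5353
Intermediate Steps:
-34155/23255 + W(180, -176)/29703 = -34155/23255 + (180*(-176))/29703 = -34155*1/23255 - 31680*1/29703 = -6831/4651 - 10560/9901 = -116748291/46049551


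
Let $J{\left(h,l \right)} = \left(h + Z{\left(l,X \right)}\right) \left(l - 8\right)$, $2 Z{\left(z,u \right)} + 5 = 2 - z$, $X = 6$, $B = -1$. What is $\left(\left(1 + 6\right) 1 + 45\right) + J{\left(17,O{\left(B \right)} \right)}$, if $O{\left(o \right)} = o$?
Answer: $-92$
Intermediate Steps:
$Z{\left(z,u \right)} = - \frac{3}{2} - \frac{z}{2}$ ($Z{\left(z,u \right)} = - \frac{5}{2} + \frac{2 - z}{2} = - \frac{5}{2} - \left(-1 + \frac{z}{2}\right) = - \frac{3}{2} - \frac{z}{2}$)
$J{\left(h,l \right)} = \left(-8 + l\right) \left(- \frac{3}{2} + h - \frac{l}{2}\right)$ ($J{\left(h,l \right)} = \left(h - \left(\frac{3}{2} + \frac{l}{2}\right)\right) \left(l - 8\right) = \left(- \frac{3}{2} + h - \frac{l}{2}\right) \left(-8 + l\right) = \left(-8 + l\right) \left(- \frac{3}{2} + h - \frac{l}{2}\right)$)
$\left(\left(1 + 6\right) 1 + 45\right) + J{\left(17,O{\left(B \right)} \right)} = \left(\left(1 + 6\right) 1 + 45\right) + \left(12 - 136 - \frac{\left(-1\right)^{2}}{2} + \frac{5}{2} \left(-1\right) + 17 \left(-1\right)\right) = \left(7 \cdot 1 + 45\right) - 144 = \left(7 + 45\right) - 144 = 52 - 144 = -92$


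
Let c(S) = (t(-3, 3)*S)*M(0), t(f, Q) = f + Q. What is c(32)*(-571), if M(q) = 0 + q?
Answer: 0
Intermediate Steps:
M(q) = q
t(f, Q) = Q + f
c(S) = 0 (c(S) = ((3 - 3)*S)*0 = (0*S)*0 = 0*0 = 0)
c(32)*(-571) = 0*(-571) = 0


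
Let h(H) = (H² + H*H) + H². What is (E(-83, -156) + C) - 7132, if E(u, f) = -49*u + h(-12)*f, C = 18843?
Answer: -51614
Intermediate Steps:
h(H) = 3*H² (h(H) = (H² + H²) + H² = 2*H² + H² = 3*H²)
E(u, f) = -49*u + 432*f (E(u, f) = -49*u + (3*(-12)²)*f = -49*u + (3*144)*f = -49*u + 432*f)
(E(-83, -156) + C) - 7132 = ((-49*(-83) + 432*(-156)) + 18843) - 7132 = ((4067 - 67392) + 18843) - 7132 = (-63325 + 18843) - 7132 = -44482 - 7132 = -51614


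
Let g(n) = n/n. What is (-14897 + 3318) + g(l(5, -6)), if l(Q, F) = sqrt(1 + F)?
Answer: -11578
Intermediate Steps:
g(n) = 1
(-14897 + 3318) + g(l(5, -6)) = (-14897 + 3318) + 1 = -11579 + 1 = -11578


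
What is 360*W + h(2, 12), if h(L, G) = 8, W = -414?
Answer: -149032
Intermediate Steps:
360*W + h(2, 12) = 360*(-414) + 8 = -149040 + 8 = -149032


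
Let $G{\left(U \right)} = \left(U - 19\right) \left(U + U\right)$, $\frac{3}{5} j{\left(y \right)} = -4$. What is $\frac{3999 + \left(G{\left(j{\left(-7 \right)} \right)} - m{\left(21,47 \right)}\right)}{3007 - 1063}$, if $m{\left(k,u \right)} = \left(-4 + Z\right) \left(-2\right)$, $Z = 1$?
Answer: $\frac{39017}{17496} \approx 2.2301$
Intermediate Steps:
$j{\left(y \right)} = - \frac{20}{3}$ ($j{\left(y \right)} = \frac{5}{3} \left(-4\right) = - \frac{20}{3}$)
$m{\left(k,u \right)} = 6$ ($m{\left(k,u \right)} = \left(-4 + 1\right) \left(-2\right) = \left(-3\right) \left(-2\right) = 6$)
$G{\left(U \right)} = 2 U \left(-19 + U\right)$ ($G{\left(U \right)} = \left(-19 + U\right) 2 U = 2 U \left(-19 + U\right)$)
$\frac{3999 + \left(G{\left(j{\left(-7 \right)} \right)} - m{\left(21,47 \right)}\right)}{3007 - 1063} = \frac{3999 - \left(6 + \frac{40 \left(-19 - \frac{20}{3}\right)}{3}\right)}{3007 - 1063} = \frac{3999 - \left(6 + \frac{40}{3} \left(- \frac{77}{3}\right)\right)}{1944} = \left(3999 + \left(\frac{3080}{9} - 6\right)\right) \frac{1}{1944} = \left(3999 + \frac{3026}{9}\right) \frac{1}{1944} = \frac{39017}{9} \cdot \frac{1}{1944} = \frac{39017}{17496}$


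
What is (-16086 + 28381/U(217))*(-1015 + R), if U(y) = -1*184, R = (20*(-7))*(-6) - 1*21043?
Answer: 31701866845/92 ≈ 3.4459e+8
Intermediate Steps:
R = -20203 (R = -140*(-6) - 21043 = 840 - 21043 = -20203)
U(y) = -184
(-16086 + 28381/U(217))*(-1015 + R) = (-16086 + 28381/(-184))*(-1015 - 20203) = (-16086 + 28381*(-1/184))*(-21218) = (-16086 - 28381/184)*(-21218) = -2988205/184*(-21218) = 31701866845/92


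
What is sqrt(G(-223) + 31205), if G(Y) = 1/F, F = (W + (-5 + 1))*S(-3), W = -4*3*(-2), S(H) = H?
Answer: sqrt(28084485)/30 ≈ 176.65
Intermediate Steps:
W = 24 (W = -12*(-2) = 24)
F = -60 (F = (24 + (-5 + 1))*(-3) = (24 - 4)*(-3) = 20*(-3) = -60)
G(Y) = -1/60 (G(Y) = 1/(-60) = -1/60)
sqrt(G(-223) + 31205) = sqrt(-1/60 + 31205) = sqrt(1872299/60) = sqrt(28084485)/30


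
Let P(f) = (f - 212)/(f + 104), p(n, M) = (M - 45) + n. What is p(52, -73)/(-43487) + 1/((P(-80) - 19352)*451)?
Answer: 3458101788/2278694229845 ≈ 0.0015176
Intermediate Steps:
p(n, M) = -45 + M + n (p(n, M) = (-45 + M) + n = -45 + M + n)
P(f) = (-212 + f)/(104 + f)
p(52, -73)/(-43487) + 1/((P(-80) - 19352)*451) = (-45 - 73 + 52)/(-43487) + 1/((-212 - 80)/(104 - 80) - 19352*451) = -66*(-1/43487) + (1/451)/(-292/24 - 19352) = 66/43487 + (1/451)/((1/24)*(-292) - 19352) = 66/43487 + (1/451)/(-73/6 - 19352) = 66/43487 + (1/451)/(-116185/6) = 66/43487 - 6/116185*1/451 = 66/43487 - 6/52399435 = 3458101788/2278694229845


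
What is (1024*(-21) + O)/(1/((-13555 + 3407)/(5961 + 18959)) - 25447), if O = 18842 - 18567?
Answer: 53857973/64565269 ≈ 0.83416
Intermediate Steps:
O = 275
(1024*(-21) + O)/(1/((-13555 + 3407)/(5961 + 18959)) - 25447) = (1024*(-21) + 275)/(1/((-13555 + 3407)/(5961 + 18959)) - 25447) = (-21504 + 275)/(1/(-10148/24920) - 25447) = -21229/(1/(-10148*1/24920) - 25447) = -21229/(1/(-2537/6230) - 25447) = -21229/(-6230/2537 - 25447) = -21229/(-64565269/2537) = -21229*(-2537/64565269) = 53857973/64565269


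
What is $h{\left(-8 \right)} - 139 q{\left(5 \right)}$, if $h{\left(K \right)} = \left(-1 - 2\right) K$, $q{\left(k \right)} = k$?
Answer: $-671$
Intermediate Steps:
$h{\left(K \right)} = - 3 K$
$h{\left(-8 \right)} - 139 q{\left(5 \right)} = \left(-3\right) \left(-8\right) - 695 = 24 - 695 = -671$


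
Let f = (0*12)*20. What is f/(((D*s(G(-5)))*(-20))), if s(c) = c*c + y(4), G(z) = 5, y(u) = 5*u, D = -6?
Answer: 0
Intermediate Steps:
s(c) = 20 + c² (s(c) = c*c + 5*4 = c² + 20 = 20 + c²)
f = 0 (f = 0*20 = 0)
f/(((D*s(G(-5)))*(-20))) = 0/((-6*(20 + 5²)*(-20))) = 0/((-6*(20 + 25)*(-20))) = 0/((-6*45*(-20))) = 0/((-270*(-20))) = 0/5400 = 0*(1/5400) = 0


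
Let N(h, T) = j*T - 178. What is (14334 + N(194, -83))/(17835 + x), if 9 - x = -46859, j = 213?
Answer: -3523/64703 ≈ -0.054449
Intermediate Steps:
x = 46868 (x = 9 - 1*(-46859) = 9 + 46859 = 46868)
N(h, T) = -178 + 213*T (N(h, T) = 213*T - 178 = -178 + 213*T)
(14334 + N(194, -83))/(17835 + x) = (14334 + (-178 + 213*(-83)))/(17835 + 46868) = (14334 + (-178 - 17679))/64703 = (14334 - 17857)*(1/64703) = -3523*1/64703 = -3523/64703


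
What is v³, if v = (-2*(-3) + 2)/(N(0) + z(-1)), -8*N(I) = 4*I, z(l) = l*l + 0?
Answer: 512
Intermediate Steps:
z(l) = l² (z(l) = l² + 0 = l²)
N(I) = -I/2
v = 8 (v = (-2*(-3) + 2)/(-½*0 + (-1)²) = (6 + 2)/(0 + 1) = 8/1 = 8*1 = 8)
v³ = 8³ = 512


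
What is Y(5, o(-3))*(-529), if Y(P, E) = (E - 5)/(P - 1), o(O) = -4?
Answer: 4761/4 ≈ 1190.3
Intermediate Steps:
Y(P, E) = (-5 + E)/(-1 + P)
Y(5, o(-3))*(-529) = ((-5 - 4)/(-1 + 5))*(-529) = (-9/4)*(-529) = ((¼)*(-9))*(-529) = -9/4*(-529) = 4761/4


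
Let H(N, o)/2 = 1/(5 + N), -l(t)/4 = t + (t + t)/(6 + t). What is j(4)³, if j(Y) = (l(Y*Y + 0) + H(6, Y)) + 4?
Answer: -376367048/1331 ≈ -2.8277e+5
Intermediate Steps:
l(t) = -4*t - 8*t/(6 + t) (l(t) = -4*(t + (t + t)/(6 + t)) = -4*(t + (2*t)/(6 + t)) = -4*(t + 2*t/(6 + t)) = -4*t - 8*t/(6 + t))
H(N, o) = 2/(5 + N)
j(Y) = 46/11 - 4*Y²*(8 + Y²)/(6 + Y²) (j(Y) = (-4*(Y*Y + 0)*(8 + (Y*Y + 0))/(6 + (Y*Y + 0)) + 2/(5 + 6)) + 4 = (-4*(Y² + 0)*(8 + (Y² + 0))/(6 + (Y² + 0)) + 2/11) + 4 = (-4*Y²*(8 + Y²)/(6 + Y²) + 2*(1/11)) + 4 = (-4*Y²*(8 + Y²)/(6 + Y²) + 2/11) + 4 = (2/11 - 4*Y²*(8 + Y²)/(6 + Y²)) + 4 = 46/11 - 4*Y²*(8 + Y²)/(6 + Y²))
j(4)³ = (2*(138 - 153*4² - 22*4⁴)/(11*(6 + 4²)))³ = (2*(138 - 153*16 - 22*256)/(11*(6 + 16)))³ = ((2/11)*(138 - 2448 - 5632)/22)³ = ((2/11)*(1/22)*(-7942))³ = (-722/11)³ = -376367048/1331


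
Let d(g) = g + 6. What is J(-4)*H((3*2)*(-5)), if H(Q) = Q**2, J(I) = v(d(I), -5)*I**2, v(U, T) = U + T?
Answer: -43200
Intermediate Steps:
d(g) = 6 + g
v(U, T) = T + U
J(I) = I**2*(1 + I) (J(I) = (-5 + (6 + I))*I**2 = (1 + I)*I**2 = I**2*(1 + I))
J(-4)*H((3*2)*(-5)) = ((-4)**2*(1 - 4))*((3*2)*(-5))**2 = (16*(-3))*(6*(-5))**2 = -48*(-30)**2 = -48*900 = -43200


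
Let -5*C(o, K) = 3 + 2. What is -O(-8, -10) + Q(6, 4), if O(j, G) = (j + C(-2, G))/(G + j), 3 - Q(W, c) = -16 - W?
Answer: 49/2 ≈ 24.500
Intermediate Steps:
C(o, K) = -1 (C(o, K) = -(3 + 2)/5 = -⅕*5 = -1)
Q(W, c) = 19 + W (Q(W, c) = 3 - (-16 - W) = 3 + (16 + W) = 19 + W)
O(j, G) = (-1 + j)/(G + j) (O(j, G) = (j - 1)/(G + j) = (-1 + j)/(G + j))
-O(-8, -10) + Q(6, 4) = -(-1 - 8)/(-10 - 8) + (19 + 6) = -(-9)/(-18) + 25 = -(-1)*(-9)/18 + 25 = -1*½ + 25 = -½ + 25 = 49/2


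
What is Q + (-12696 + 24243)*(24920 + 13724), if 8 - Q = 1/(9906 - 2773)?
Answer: 3182903494707/7133 ≈ 4.4622e+8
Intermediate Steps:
Q = 57063/7133 (Q = 8 - 1/(9906 - 2773) = 8 - 1/7133 = 57063/7133 ≈ 7.9999)
Q + (-12696 + 24243)*(24920 + 13724) = 57063/7133 + (-12696 + 24243)*(24920 + 13724) = 57063/7133 + 11547*38644 = 57063/7133 + 446222268 = 3182903494707/7133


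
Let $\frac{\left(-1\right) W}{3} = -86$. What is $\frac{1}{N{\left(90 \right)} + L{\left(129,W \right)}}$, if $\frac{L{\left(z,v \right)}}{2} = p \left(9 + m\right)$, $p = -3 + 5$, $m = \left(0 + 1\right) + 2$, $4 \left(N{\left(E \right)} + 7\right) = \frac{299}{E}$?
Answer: $\frac{360}{15059} \approx 0.023906$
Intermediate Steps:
$W = 258$ ($W = \left(-3\right) \left(-86\right) = 258$)
$N{\left(E \right)} = -7 + \frac{299}{4 E}$ ($N{\left(E \right)} = -7 + \frac{299 \frac{1}{E}}{4} = -7 + \frac{299}{4 E}$)
$m = 3$ ($m = 1 + 2 = 3$)
$p = 2$
$L{\left(z,v \right)} = 48$ ($L{\left(z,v \right)} = 2 \cdot 2 \left(9 + 3\right) = 2 \cdot 2 \cdot 12 = 2 \cdot 24 = 48$)
$\frac{1}{N{\left(90 \right)} + L{\left(129,W \right)}} = \frac{1}{\left(-7 + \frac{299}{4 \cdot 90}\right) + 48} = \frac{1}{\left(-7 + \frac{299}{4} \cdot \frac{1}{90}\right) + 48} = \frac{1}{\left(-7 + \frac{299}{360}\right) + 48} = \frac{1}{- \frac{2221}{360} + 48} = \frac{1}{\frac{15059}{360}} = \frac{360}{15059}$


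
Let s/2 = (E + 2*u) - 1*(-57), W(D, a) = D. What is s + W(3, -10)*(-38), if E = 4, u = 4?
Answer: 24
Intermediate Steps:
s = 138 (s = 2*((4 + 2*4) - 1*(-57)) = 2*((4 + 8) + 57) = 2*(12 + 57) = 2*69 = 138)
s + W(3, -10)*(-38) = 138 + 3*(-38) = 138 - 114 = 24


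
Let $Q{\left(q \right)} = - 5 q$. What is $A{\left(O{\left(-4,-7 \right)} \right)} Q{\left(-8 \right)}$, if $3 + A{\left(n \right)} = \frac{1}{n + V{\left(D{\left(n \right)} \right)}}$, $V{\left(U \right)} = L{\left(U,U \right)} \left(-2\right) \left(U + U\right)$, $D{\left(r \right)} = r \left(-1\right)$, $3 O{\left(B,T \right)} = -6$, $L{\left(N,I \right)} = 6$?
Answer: $- \frac{604}{5} \approx -120.8$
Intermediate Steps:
$O{\left(B,T \right)} = -2$ ($O{\left(B,T \right)} = \frac{1}{3} \left(-6\right) = -2$)
$D{\left(r \right)} = - r$
$V{\left(U \right)} = - 24 U$ ($V{\left(U \right)} = 6 \left(-2\right) \left(U + U\right) = - 12 \cdot 2 U = - 24 U$)
$A{\left(n \right)} = -3 + \frac{1}{25 n}$ ($A{\left(n \right)} = -3 + \frac{1}{n - 24 \left(- n\right)} = -3 + \frac{1}{n + 24 n} = -3 + \frac{1}{25 n}$)
$A{\left(O{\left(-4,-7 \right)} \right)} Q{\left(-8 \right)} = \left(-3 + \frac{1}{25 \left(-2\right)}\right) \left(\left(-5\right) \left(-8\right)\right) = \left(-3 + \frac{1}{25} \left(- \frac{1}{2}\right)\right) 40 = \left(-3 - \frac{1}{50}\right) 40 = \left(- \frac{151}{50}\right) 40 = - \frac{604}{5}$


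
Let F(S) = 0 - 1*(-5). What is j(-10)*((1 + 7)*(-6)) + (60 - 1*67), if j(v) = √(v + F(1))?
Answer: -7 - 48*I*√5 ≈ -7.0 - 107.33*I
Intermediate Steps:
F(S) = 5 (F(S) = 0 + 5 = 5)
j(v) = √(5 + v) (j(v) = √(v + 5) = √(5 + v))
j(-10)*((1 + 7)*(-6)) + (60 - 1*67) = √(5 - 10)*((1 + 7)*(-6)) + (60 - 1*67) = √(-5)*(8*(-6)) + (60 - 67) = (I*√5)*(-48) - 7 = -48*I*√5 - 7 = -7 - 48*I*√5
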